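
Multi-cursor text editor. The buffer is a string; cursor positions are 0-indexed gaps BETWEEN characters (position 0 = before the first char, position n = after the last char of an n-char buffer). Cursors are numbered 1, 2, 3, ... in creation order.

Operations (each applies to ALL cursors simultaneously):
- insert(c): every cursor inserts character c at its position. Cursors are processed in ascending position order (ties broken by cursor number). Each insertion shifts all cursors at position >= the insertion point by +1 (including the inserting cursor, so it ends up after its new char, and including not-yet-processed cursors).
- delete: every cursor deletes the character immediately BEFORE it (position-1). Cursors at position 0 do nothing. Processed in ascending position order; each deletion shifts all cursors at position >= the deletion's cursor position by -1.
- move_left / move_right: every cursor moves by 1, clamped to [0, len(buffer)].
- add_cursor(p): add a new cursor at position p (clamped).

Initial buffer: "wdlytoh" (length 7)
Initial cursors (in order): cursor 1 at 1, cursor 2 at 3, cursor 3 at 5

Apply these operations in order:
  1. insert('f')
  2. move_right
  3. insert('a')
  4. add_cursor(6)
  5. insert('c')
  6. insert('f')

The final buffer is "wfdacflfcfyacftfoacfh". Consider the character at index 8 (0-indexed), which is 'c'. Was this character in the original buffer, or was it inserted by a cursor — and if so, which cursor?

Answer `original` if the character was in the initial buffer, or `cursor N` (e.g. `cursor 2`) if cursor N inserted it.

After op 1 (insert('f')): buffer="wfdlfytfoh" (len 10), cursors c1@2 c2@5 c3@8, authorship .1..2..3..
After op 2 (move_right): buffer="wfdlfytfoh" (len 10), cursors c1@3 c2@6 c3@9, authorship .1..2..3..
After op 3 (insert('a')): buffer="wfdalfyatfoah" (len 13), cursors c1@4 c2@8 c3@12, authorship .1.1.2.2.3.3.
After op 4 (add_cursor(6)): buffer="wfdalfyatfoah" (len 13), cursors c1@4 c4@6 c2@8 c3@12, authorship .1.1.2.2.3.3.
After op 5 (insert('c')): buffer="wfdaclfcyactfoach" (len 17), cursors c1@5 c4@8 c2@11 c3@16, authorship .1.11.24.22.3.33.
After op 6 (insert('f')): buffer="wfdacflfcfyacftfoacfh" (len 21), cursors c1@6 c4@10 c2@14 c3@20, authorship .1.111.244.222.3.333.
Authorship (.=original, N=cursor N): . 1 . 1 1 1 . 2 4 4 . 2 2 2 . 3 . 3 3 3 .
Index 8: author = 4

Answer: cursor 4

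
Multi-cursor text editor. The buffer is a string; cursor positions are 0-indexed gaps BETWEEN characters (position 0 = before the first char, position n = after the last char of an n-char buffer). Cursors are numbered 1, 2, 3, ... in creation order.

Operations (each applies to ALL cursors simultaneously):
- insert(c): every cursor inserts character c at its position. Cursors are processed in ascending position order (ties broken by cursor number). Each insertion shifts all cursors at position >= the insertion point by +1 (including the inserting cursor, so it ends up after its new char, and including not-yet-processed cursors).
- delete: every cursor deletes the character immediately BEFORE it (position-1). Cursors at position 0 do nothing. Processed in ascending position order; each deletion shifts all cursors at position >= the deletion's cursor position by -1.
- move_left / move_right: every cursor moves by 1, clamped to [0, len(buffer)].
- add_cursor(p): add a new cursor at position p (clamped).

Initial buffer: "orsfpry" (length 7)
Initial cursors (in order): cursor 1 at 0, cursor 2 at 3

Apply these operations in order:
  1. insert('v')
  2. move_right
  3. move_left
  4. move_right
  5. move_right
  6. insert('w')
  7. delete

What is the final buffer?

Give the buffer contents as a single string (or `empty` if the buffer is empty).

After op 1 (insert('v')): buffer="vorsvfpry" (len 9), cursors c1@1 c2@5, authorship 1...2....
After op 2 (move_right): buffer="vorsvfpry" (len 9), cursors c1@2 c2@6, authorship 1...2....
After op 3 (move_left): buffer="vorsvfpry" (len 9), cursors c1@1 c2@5, authorship 1...2....
After op 4 (move_right): buffer="vorsvfpry" (len 9), cursors c1@2 c2@6, authorship 1...2....
After op 5 (move_right): buffer="vorsvfpry" (len 9), cursors c1@3 c2@7, authorship 1...2....
After op 6 (insert('w')): buffer="vorwsvfpwry" (len 11), cursors c1@4 c2@9, authorship 1..1.2..2..
After op 7 (delete): buffer="vorsvfpry" (len 9), cursors c1@3 c2@7, authorship 1...2....

Answer: vorsvfpry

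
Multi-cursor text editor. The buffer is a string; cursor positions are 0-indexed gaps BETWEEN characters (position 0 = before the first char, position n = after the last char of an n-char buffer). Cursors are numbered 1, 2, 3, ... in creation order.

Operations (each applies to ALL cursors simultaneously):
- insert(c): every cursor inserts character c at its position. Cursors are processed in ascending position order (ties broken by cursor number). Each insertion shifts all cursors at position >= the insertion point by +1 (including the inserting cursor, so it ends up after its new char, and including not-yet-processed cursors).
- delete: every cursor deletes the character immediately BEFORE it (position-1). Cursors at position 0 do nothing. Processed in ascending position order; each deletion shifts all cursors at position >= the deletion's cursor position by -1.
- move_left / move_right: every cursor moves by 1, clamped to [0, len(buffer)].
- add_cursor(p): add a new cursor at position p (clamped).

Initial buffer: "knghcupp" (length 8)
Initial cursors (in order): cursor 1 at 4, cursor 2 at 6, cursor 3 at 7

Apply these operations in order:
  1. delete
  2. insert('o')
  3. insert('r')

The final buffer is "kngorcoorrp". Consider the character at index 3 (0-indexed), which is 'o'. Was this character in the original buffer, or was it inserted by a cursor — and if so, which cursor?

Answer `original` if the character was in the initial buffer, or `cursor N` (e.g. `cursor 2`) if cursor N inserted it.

After op 1 (delete): buffer="kngcp" (len 5), cursors c1@3 c2@4 c3@4, authorship .....
After op 2 (insert('o')): buffer="kngocoop" (len 8), cursors c1@4 c2@7 c3@7, authorship ...1.23.
After op 3 (insert('r')): buffer="kngorcoorrp" (len 11), cursors c1@5 c2@10 c3@10, authorship ...11.2323.
Authorship (.=original, N=cursor N): . . . 1 1 . 2 3 2 3 .
Index 3: author = 1

Answer: cursor 1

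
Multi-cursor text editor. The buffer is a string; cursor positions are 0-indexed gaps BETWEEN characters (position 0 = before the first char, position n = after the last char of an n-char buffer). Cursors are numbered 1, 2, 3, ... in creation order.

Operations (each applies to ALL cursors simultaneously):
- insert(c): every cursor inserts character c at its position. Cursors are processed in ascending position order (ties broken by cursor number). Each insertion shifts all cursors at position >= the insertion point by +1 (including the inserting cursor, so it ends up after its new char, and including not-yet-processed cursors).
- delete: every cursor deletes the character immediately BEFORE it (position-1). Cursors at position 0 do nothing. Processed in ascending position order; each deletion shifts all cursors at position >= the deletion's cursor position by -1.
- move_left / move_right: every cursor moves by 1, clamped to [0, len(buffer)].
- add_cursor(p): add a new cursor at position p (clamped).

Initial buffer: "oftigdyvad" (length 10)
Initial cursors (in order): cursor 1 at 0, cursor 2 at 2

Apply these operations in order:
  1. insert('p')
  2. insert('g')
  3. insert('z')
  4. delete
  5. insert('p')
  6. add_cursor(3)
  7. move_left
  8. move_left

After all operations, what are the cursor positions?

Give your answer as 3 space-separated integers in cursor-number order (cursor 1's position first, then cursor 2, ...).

Answer: 1 6 1

Derivation:
After op 1 (insert('p')): buffer="pofptigdyvad" (len 12), cursors c1@1 c2@4, authorship 1..2........
After op 2 (insert('g')): buffer="pgofpgtigdyvad" (len 14), cursors c1@2 c2@6, authorship 11..22........
After op 3 (insert('z')): buffer="pgzofpgztigdyvad" (len 16), cursors c1@3 c2@8, authorship 111..222........
After op 4 (delete): buffer="pgofpgtigdyvad" (len 14), cursors c1@2 c2@6, authorship 11..22........
After op 5 (insert('p')): buffer="pgpofpgptigdyvad" (len 16), cursors c1@3 c2@8, authorship 111..222........
After op 6 (add_cursor(3)): buffer="pgpofpgptigdyvad" (len 16), cursors c1@3 c3@3 c2@8, authorship 111..222........
After op 7 (move_left): buffer="pgpofpgptigdyvad" (len 16), cursors c1@2 c3@2 c2@7, authorship 111..222........
After op 8 (move_left): buffer="pgpofpgptigdyvad" (len 16), cursors c1@1 c3@1 c2@6, authorship 111..222........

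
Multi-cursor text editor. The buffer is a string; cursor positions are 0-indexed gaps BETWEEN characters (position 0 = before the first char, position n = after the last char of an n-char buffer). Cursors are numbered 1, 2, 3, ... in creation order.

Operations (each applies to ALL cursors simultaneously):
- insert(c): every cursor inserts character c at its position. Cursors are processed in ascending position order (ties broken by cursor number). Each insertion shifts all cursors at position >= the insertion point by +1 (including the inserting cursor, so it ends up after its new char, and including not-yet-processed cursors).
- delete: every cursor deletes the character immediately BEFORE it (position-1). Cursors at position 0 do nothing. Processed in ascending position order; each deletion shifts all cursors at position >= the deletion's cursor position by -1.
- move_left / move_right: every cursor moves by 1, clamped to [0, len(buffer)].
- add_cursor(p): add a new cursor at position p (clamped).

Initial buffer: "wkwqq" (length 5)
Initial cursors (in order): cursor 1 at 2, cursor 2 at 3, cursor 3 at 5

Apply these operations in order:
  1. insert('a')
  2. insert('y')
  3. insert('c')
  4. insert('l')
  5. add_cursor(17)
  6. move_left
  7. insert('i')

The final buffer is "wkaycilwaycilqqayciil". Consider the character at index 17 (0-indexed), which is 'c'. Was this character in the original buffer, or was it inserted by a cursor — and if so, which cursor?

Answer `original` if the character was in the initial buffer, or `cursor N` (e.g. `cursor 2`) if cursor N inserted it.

Answer: cursor 3

Derivation:
After op 1 (insert('a')): buffer="wkawaqqa" (len 8), cursors c1@3 c2@5 c3@8, authorship ..1.2..3
After op 2 (insert('y')): buffer="wkaywayqqay" (len 11), cursors c1@4 c2@7 c3@11, authorship ..11.22..33
After op 3 (insert('c')): buffer="wkaycwaycqqayc" (len 14), cursors c1@5 c2@9 c3@14, authorship ..111.222..333
After op 4 (insert('l')): buffer="wkayclwayclqqaycl" (len 17), cursors c1@6 c2@11 c3@17, authorship ..1111.2222..3333
After op 5 (add_cursor(17)): buffer="wkayclwayclqqaycl" (len 17), cursors c1@6 c2@11 c3@17 c4@17, authorship ..1111.2222..3333
After op 6 (move_left): buffer="wkayclwayclqqaycl" (len 17), cursors c1@5 c2@10 c3@16 c4@16, authorship ..1111.2222..3333
After op 7 (insert('i')): buffer="wkaycilwaycilqqayciil" (len 21), cursors c1@6 c2@12 c3@20 c4@20, authorship ..11111.22222..333343
Authorship (.=original, N=cursor N): . . 1 1 1 1 1 . 2 2 2 2 2 . . 3 3 3 3 4 3
Index 17: author = 3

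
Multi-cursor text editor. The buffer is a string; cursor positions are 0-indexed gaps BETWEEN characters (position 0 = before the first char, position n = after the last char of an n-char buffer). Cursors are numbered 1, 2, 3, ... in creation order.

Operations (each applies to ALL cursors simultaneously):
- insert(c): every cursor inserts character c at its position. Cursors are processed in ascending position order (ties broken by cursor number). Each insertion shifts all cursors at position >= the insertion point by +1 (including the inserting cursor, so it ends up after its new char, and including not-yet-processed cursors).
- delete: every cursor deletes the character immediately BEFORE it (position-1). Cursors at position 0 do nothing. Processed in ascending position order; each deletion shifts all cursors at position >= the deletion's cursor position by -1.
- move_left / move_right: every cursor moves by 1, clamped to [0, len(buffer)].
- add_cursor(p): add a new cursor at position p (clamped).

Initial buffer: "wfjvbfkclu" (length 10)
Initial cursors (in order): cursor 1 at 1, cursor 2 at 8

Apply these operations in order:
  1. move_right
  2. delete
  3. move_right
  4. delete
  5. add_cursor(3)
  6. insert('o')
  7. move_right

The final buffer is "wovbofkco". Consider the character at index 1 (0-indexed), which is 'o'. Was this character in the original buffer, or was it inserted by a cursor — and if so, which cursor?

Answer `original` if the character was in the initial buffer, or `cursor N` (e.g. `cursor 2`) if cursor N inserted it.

After op 1 (move_right): buffer="wfjvbfkclu" (len 10), cursors c1@2 c2@9, authorship ..........
After op 2 (delete): buffer="wjvbfkcu" (len 8), cursors c1@1 c2@7, authorship ........
After op 3 (move_right): buffer="wjvbfkcu" (len 8), cursors c1@2 c2@8, authorship ........
After op 4 (delete): buffer="wvbfkc" (len 6), cursors c1@1 c2@6, authorship ......
After op 5 (add_cursor(3)): buffer="wvbfkc" (len 6), cursors c1@1 c3@3 c2@6, authorship ......
After op 6 (insert('o')): buffer="wovbofkco" (len 9), cursors c1@2 c3@5 c2@9, authorship .1..3...2
After op 7 (move_right): buffer="wovbofkco" (len 9), cursors c1@3 c3@6 c2@9, authorship .1..3...2
Authorship (.=original, N=cursor N): . 1 . . 3 . . . 2
Index 1: author = 1

Answer: cursor 1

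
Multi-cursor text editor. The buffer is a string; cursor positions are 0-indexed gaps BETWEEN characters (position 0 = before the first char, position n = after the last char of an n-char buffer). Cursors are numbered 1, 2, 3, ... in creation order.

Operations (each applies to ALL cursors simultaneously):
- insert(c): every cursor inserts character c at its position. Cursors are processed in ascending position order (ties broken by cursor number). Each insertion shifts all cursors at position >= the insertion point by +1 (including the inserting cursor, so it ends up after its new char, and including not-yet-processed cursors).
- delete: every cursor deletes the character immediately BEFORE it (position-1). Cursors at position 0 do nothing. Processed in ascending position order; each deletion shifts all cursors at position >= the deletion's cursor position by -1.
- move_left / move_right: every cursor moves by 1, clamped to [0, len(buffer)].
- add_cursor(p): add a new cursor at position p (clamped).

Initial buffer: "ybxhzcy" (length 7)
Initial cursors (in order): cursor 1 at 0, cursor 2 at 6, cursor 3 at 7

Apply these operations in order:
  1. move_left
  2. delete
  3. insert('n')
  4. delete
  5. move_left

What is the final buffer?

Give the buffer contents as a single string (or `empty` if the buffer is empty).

After op 1 (move_left): buffer="ybxhzcy" (len 7), cursors c1@0 c2@5 c3@6, authorship .......
After op 2 (delete): buffer="ybxhy" (len 5), cursors c1@0 c2@4 c3@4, authorship .....
After op 3 (insert('n')): buffer="nybxhnny" (len 8), cursors c1@1 c2@7 c3@7, authorship 1....23.
After op 4 (delete): buffer="ybxhy" (len 5), cursors c1@0 c2@4 c3@4, authorship .....
After op 5 (move_left): buffer="ybxhy" (len 5), cursors c1@0 c2@3 c3@3, authorship .....

Answer: ybxhy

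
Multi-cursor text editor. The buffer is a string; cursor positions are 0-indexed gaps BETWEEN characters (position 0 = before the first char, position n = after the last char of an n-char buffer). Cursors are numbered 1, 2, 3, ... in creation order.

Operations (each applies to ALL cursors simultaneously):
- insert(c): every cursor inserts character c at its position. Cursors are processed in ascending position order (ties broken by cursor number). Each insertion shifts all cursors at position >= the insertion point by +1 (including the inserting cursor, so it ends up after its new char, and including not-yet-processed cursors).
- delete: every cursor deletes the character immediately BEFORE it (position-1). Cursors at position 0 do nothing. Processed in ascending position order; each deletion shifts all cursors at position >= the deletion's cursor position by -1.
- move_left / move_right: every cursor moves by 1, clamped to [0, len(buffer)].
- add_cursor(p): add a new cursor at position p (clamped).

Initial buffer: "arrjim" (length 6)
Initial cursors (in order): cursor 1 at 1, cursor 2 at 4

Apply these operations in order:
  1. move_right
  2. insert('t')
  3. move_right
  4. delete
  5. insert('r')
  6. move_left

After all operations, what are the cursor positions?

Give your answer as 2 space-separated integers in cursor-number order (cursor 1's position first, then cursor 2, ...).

After op 1 (move_right): buffer="arrjim" (len 6), cursors c1@2 c2@5, authorship ......
After op 2 (insert('t')): buffer="artrjitm" (len 8), cursors c1@3 c2@7, authorship ..1...2.
After op 3 (move_right): buffer="artrjitm" (len 8), cursors c1@4 c2@8, authorship ..1...2.
After op 4 (delete): buffer="artjit" (len 6), cursors c1@3 c2@6, authorship ..1..2
After op 5 (insert('r')): buffer="artrjitr" (len 8), cursors c1@4 c2@8, authorship ..11..22
After op 6 (move_left): buffer="artrjitr" (len 8), cursors c1@3 c2@7, authorship ..11..22

Answer: 3 7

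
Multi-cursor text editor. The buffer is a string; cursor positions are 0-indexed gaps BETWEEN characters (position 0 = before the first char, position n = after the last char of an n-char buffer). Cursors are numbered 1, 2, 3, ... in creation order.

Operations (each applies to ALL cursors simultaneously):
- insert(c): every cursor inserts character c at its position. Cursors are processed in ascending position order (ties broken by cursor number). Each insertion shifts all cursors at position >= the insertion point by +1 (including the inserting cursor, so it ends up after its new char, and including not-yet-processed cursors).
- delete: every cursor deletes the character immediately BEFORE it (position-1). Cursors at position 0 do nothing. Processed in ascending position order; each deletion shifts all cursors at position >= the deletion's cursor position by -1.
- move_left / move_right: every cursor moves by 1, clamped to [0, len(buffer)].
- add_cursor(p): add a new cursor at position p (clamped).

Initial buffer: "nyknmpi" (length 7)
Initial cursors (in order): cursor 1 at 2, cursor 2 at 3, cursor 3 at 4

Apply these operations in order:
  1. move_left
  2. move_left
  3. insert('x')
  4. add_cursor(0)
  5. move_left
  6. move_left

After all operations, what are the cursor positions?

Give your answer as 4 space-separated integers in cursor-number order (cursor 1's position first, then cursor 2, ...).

After op 1 (move_left): buffer="nyknmpi" (len 7), cursors c1@1 c2@2 c3@3, authorship .......
After op 2 (move_left): buffer="nyknmpi" (len 7), cursors c1@0 c2@1 c3@2, authorship .......
After op 3 (insert('x')): buffer="xnxyxknmpi" (len 10), cursors c1@1 c2@3 c3@5, authorship 1.2.3.....
After op 4 (add_cursor(0)): buffer="xnxyxknmpi" (len 10), cursors c4@0 c1@1 c2@3 c3@5, authorship 1.2.3.....
After op 5 (move_left): buffer="xnxyxknmpi" (len 10), cursors c1@0 c4@0 c2@2 c3@4, authorship 1.2.3.....
After op 6 (move_left): buffer="xnxyxknmpi" (len 10), cursors c1@0 c4@0 c2@1 c3@3, authorship 1.2.3.....

Answer: 0 1 3 0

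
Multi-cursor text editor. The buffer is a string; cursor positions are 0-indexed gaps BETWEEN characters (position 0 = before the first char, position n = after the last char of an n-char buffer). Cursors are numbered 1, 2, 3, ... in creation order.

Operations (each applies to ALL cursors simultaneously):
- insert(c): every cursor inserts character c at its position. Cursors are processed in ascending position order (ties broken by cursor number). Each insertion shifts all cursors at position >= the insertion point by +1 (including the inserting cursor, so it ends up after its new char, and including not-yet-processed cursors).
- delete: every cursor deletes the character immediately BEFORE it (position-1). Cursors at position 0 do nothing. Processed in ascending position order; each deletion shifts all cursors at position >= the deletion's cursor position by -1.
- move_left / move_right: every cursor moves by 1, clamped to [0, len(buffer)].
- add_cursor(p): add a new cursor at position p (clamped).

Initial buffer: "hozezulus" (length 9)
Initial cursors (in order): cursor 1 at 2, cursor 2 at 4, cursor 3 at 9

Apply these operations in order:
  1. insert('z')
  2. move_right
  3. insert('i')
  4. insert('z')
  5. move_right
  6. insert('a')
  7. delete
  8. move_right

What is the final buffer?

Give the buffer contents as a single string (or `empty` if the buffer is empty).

Answer: hozzizezzizulusziz

Derivation:
After op 1 (insert('z')): buffer="hozzezzulusz" (len 12), cursors c1@3 c2@6 c3@12, authorship ..1..2.....3
After op 2 (move_right): buffer="hozzezzulusz" (len 12), cursors c1@4 c2@7 c3@12, authorship ..1..2.....3
After op 3 (insert('i')): buffer="hozziezziuluszi" (len 15), cursors c1@5 c2@9 c3@15, authorship ..1.1.2.2....33
After op 4 (insert('z')): buffer="hozzizezzizulusziz" (len 18), cursors c1@6 c2@11 c3@18, authorship ..1.11.2.22....333
After op 5 (move_right): buffer="hozzizezzizulusziz" (len 18), cursors c1@7 c2@12 c3@18, authorship ..1.11.2.22....333
After op 6 (insert('a')): buffer="hozzizeazzizualusziza" (len 21), cursors c1@8 c2@14 c3@21, authorship ..1.11.12.22.2...3333
After op 7 (delete): buffer="hozzizezzizulusziz" (len 18), cursors c1@7 c2@12 c3@18, authorship ..1.11.2.22....333
After op 8 (move_right): buffer="hozzizezzizulusziz" (len 18), cursors c1@8 c2@13 c3@18, authorship ..1.11.2.22....333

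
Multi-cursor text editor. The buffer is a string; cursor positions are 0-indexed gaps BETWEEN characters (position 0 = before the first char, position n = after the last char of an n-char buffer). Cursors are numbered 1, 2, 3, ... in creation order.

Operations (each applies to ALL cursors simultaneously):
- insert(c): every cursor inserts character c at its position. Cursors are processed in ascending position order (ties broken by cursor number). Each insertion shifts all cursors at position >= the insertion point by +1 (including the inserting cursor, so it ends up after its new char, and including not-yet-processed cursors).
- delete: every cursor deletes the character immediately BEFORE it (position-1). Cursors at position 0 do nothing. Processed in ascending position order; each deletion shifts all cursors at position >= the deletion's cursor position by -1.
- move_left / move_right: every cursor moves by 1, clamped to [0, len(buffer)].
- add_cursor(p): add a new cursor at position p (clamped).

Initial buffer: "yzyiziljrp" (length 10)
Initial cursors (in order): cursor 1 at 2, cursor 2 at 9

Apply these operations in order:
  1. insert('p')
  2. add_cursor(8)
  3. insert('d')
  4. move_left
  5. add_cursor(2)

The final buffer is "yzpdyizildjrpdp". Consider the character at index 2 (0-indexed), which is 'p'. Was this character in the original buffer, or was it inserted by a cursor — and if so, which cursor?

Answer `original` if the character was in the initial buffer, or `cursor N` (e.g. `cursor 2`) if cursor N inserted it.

After op 1 (insert('p')): buffer="yzpyiziljrpp" (len 12), cursors c1@3 c2@11, authorship ..1.......2.
After op 2 (add_cursor(8)): buffer="yzpyiziljrpp" (len 12), cursors c1@3 c3@8 c2@11, authorship ..1.......2.
After op 3 (insert('d')): buffer="yzpdyizildjrpdp" (len 15), cursors c1@4 c3@10 c2@14, authorship ..11.....3..22.
After op 4 (move_left): buffer="yzpdyizildjrpdp" (len 15), cursors c1@3 c3@9 c2@13, authorship ..11.....3..22.
After op 5 (add_cursor(2)): buffer="yzpdyizildjrpdp" (len 15), cursors c4@2 c1@3 c3@9 c2@13, authorship ..11.....3..22.
Authorship (.=original, N=cursor N): . . 1 1 . . . . . 3 . . 2 2 .
Index 2: author = 1

Answer: cursor 1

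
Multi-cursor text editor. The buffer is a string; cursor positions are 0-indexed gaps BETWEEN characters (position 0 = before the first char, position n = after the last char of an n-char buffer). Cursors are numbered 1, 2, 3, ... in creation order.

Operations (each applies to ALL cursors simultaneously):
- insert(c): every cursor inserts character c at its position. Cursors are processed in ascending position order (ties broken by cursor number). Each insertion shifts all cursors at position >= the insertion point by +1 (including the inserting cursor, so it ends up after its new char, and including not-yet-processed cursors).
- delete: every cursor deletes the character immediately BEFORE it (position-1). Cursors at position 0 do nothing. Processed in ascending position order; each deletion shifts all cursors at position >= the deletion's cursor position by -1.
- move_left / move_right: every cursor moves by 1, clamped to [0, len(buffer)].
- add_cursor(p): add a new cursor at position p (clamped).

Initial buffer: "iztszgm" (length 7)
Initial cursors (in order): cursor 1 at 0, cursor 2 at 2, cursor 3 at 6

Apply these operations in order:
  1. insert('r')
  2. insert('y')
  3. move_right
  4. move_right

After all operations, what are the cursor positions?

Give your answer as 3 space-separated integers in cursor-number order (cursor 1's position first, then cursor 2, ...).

Answer: 4 8 13

Derivation:
After op 1 (insert('r')): buffer="rizrtszgrm" (len 10), cursors c1@1 c2@4 c3@9, authorship 1..2....3.
After op 2 (insert('y')): buffer="ryizrytszgrym" (len 13), cursors c1@2 c2@6 c3@12, authorship 11..22....33.
After op 3 (move_right): buffer="ryizrytszgrym" (len 13), cursors c1@3 c2@7 c3@13, authorship 11..22....33.
After op 4 (move_right): buffer="ryizrytszgrym" (len 13), cursors c1@4 c2@8 c3@13, authorship 11..22....33.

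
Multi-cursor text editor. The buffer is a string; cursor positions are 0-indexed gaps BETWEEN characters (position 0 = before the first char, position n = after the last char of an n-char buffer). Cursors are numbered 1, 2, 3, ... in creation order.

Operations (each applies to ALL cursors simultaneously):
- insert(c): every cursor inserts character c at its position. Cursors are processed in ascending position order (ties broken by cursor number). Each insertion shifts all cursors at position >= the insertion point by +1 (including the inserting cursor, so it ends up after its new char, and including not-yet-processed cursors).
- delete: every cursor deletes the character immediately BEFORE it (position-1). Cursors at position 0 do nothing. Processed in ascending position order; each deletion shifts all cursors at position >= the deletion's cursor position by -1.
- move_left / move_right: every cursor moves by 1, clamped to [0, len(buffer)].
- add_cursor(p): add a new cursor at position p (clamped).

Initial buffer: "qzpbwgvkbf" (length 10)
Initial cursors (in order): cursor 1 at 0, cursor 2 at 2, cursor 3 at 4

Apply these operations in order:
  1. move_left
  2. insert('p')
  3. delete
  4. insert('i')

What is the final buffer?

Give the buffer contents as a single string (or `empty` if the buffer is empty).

Answer: iqizpibwgvkbf

Derivation:
After op 1 (move_left): buffer="qzpbwgvkbf" (len 10), cursors c1@0 c2@1 c3@3, authorship ..........
After op 2 (insert('p')): buffer="pqpzppbwgvkbf" (len 13), cursors c1@1 c2@3 c3@6, authorship 1.2..3.......
After op 3 (delete): buffer="qzpbwgvkbf" (len 10), cursors c1@0 c2@1 c3@3, authorship ..........
After op 4 (insert('i')): buffer="iqizpibwgvkbf" (len 13), cursors c1@1 c2@3 c3@6, authorship 1.2..3.......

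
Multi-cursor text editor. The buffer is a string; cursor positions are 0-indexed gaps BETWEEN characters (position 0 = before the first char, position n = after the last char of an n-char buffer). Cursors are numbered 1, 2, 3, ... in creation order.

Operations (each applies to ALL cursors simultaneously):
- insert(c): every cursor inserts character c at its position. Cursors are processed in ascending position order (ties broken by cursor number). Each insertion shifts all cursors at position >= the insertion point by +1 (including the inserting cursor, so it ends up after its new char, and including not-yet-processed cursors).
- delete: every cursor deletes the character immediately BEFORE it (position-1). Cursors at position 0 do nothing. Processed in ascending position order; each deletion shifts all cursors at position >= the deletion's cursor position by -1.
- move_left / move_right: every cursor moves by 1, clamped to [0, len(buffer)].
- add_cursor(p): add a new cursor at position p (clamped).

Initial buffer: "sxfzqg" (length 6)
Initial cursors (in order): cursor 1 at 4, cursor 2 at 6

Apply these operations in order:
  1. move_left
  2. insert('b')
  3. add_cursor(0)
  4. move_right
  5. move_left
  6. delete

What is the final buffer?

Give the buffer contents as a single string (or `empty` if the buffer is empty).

After op 1 (move_left): buffer="sxfzqg" (len 6), cursors c1@3 c2@5, authorship ......
After op 2 (insert('b')): buffer="sxfbzqbg" (len 8), cursors c1@4 c2@7, authorship ...1..2.
After op 3 (add_cursor(0)): buffer="sxfbzqbg" (len 8), cursors c3@0 c1@4 c2@7, authorship ...1..2.
After op 4 (move_right): buffer="sxfbzqbg" (len 8), cursors c3@1 c1@5 c2@8, authorship ...1..2.
After op 5 (move_left): buffer="sxfbzqbg" (len 8), cursors c3@0 c1@4 c2@7, authorship ...1..2.
After op 6 (delete): buffer="sxfzqg" (len 6), cursors c3@0 c1@3 c2@5, authorship ......

Answer: sxfzqg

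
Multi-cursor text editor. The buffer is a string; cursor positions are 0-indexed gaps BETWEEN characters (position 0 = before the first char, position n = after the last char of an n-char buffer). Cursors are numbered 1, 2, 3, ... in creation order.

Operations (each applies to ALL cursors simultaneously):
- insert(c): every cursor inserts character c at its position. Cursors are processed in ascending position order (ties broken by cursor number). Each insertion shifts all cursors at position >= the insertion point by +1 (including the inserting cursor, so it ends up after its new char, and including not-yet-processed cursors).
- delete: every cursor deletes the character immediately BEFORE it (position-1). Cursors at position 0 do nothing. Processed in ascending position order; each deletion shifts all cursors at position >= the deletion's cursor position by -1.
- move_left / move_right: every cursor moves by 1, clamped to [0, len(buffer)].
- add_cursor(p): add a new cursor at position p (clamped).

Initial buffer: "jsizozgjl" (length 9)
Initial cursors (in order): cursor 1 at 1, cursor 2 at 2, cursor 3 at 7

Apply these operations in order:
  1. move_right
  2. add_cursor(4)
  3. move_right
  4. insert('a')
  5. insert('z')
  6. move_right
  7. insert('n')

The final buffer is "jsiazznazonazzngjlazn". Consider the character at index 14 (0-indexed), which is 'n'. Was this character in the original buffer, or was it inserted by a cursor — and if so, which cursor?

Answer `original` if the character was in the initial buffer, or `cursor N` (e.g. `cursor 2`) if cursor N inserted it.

After op 1 (move_right): buffer="jsizozgjl" (len 9), cursors c1@2 c2@3 c3@8, authorship .........
After op 2 (add_cursor(4)): buffer="jsizozgjl" (len 9), cursors c1@2 c2@3 c4@4 c3@8, authorship .........
After op 3 (move_right): buffer="jsizozgjl" (len 9), cursors c1@3 c2@4 c4@5 c3@9, authorship .........
After op 4 (insert('a')): buffer="jsiazaoazgjla" (len 13), cursors c1@4 c2@6 c4@8 c3@13, authorship ...1.2.4....3
After op 5 (insert('z')): buffer="jsiazzazoazzgjlaz" (len 17), cursors c1@5 c2@8 c4@11 c3@17, authorship ...11.22.44....33
After op 6 (move_right): buffer="jsiazzazoazzgjlaz" (len 17), cursors c1@6 c2@9 c4@12 c3@17, authorship ...11.22.44....33
After op 7 (insert('n')): buffer="jsiazznazonazzngjlazn" (len 21), cursors c1@7 c2@11 c4@15 c3@21, authorship ...11.122.244.4...333
Authorship (.=original, N=cursor N): . . . 1 1 . 1 2 2 . 2 4 4 . 4 . . . 3 3 3
Index 14: author = 4

Answer: cursor 4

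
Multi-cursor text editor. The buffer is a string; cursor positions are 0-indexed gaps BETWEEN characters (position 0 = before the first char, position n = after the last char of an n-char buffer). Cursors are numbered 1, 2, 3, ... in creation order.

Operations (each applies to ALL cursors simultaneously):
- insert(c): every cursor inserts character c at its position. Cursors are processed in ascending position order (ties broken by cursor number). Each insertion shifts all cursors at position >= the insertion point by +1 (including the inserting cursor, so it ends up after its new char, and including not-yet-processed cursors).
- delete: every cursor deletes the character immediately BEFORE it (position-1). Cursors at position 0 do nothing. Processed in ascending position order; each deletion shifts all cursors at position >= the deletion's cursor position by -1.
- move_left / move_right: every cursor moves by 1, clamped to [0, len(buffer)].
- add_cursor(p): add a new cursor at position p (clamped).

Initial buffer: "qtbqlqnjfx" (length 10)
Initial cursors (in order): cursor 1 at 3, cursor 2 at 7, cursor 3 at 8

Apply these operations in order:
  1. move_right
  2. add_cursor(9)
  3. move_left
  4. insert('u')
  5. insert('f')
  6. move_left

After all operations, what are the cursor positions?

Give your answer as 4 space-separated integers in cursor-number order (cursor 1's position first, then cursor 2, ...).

After op 1 (move_right): buffer="qtbqlqnjfx" (len 10), cursors c1@4 c2@8 c3@9, authorship ..........
After op 2 (add_cursor(9)): buffer="qtbqlqnjfx" (len 10), cursors c1@4 c2@8 c3@9 c4@9, authorship ..........
After op 3 (move_left): buffer="qtbqlqnjfx" (len 10), cursors c1@3 c2@7 c3@8 c4@8, authorship ..........
After op 4 (insert('u')): buffer="qtbuqlqnujuufx" (len 14), cursors c1@4 c2@9 c3@12 c4@12, authorship ...1....2.34..
After op 5 (insert('f')): buffer="qtbufqlqnufjuufffx" (len 18), cursors c1@5 c2@11 c3@16 c4@16, authorship ...11....22.3434..
After op 6 (move_left): buffer="qtbufqlqnufjuufffx" (len 18), cursors c1@4 c2@10 c3@15 c4@15, authorship ...11....22.3434..

Answer: 4 10 15 15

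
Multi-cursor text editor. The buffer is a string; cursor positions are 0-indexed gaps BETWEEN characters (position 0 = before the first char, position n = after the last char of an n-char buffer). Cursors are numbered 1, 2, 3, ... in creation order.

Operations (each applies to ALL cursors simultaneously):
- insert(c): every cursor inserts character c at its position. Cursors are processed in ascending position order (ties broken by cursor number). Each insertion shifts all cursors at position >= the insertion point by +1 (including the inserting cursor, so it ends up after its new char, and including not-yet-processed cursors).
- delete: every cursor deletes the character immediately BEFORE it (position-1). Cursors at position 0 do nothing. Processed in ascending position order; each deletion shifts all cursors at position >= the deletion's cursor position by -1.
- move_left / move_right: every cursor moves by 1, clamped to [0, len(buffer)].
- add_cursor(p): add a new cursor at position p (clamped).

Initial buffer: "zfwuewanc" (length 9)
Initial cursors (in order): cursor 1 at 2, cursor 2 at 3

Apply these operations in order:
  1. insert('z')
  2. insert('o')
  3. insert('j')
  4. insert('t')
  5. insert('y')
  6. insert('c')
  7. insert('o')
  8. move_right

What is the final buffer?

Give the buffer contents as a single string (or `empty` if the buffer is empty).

Answer: zfzojtycowzojtycouewanc

Derivation:
After op 1 (insert('z')): buffer="zfzwzuewanc" (len 11), cursors c1@3 c2@5, authorship ..1.2......
After op 2 (insert('o')): buffer="zfzowzouewanc" (len 13), cursors c1@4 c2@7, authorship ..11.22......
After op 3 (insert('j')): buffer="zfzojwzojuewanc" (len 15), cursors c1@5 c2@9, authorship ..111.222......
After op 4 (insert('t')): buffer="zfzojtwzojtuewanc" (len 17), cursors c1@6 c2@11, authorship ..1111.2222......
After op 5 (insert('y')): buffer="zfzojtywzojtyuewanc" (len 19), cursors c1@7 c2@13, authorship ..11111.22222......
After op 6 (insert('c')): buffer="zfzojtycwzojtycuewanc" (len 21), cursors c1@8 c2@15, authorship ..111111.222222......
After op 7 (insert('o')): buffer="zfzojtycowzojtycouewanc" (len 23), cursors c1@9 c2@17, authorship ..1111111.2222222......
After op 8 (move_right): buffer="zfzojtycowzojtycouewanc" (len 23), cursors c1@10 c2@18, authorship ..1111111.2222222......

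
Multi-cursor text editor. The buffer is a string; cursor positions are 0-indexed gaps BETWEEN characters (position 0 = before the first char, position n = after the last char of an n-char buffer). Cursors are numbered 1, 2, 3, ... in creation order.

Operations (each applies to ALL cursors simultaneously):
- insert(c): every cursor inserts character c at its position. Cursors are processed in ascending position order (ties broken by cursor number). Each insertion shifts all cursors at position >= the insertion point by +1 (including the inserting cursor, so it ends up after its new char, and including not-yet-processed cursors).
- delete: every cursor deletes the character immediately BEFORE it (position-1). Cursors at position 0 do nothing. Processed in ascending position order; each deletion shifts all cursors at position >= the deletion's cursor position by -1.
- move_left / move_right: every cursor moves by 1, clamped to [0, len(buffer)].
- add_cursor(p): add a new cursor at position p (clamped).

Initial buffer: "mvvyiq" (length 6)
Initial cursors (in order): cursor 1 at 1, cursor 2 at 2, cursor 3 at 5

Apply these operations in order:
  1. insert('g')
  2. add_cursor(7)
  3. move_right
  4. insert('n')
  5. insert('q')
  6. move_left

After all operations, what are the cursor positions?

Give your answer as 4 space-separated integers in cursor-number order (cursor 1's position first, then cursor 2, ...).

Answer: 4 8 16 13

Derivation:
After op 1 (insert('g')): buffer="mgvgvyigq" (len 9), cursors c1@2 c2@4 c3@8, authorship .1.2...3.
After op 2 (add_cursor(7)): buffer="mgvgvyigq" (len 9), cursors c1@2 c2@4 c4@7 c3@8, authorship .1.2...3.
After op 3 (move_right): buffer="mgvgvyigq" (len 9), cursors c1@3 c2@5 c4@8 c3@9, authorship .1.2...3.
After op 4 (insert('n')): buffer="mgvngvnyignqn" (len 13), cursors c1@4 c2@7 c4@11 c3@13, authorship .1.12.2..34.3
After op 5 (insert('q')): buffer="mgvnqgvnqyignqqnq" (len 17), cursors c1@5 c2@9 c4@14 c3@17, authorship .1.112.22..344.33
After op 6 (move_left): buffer="mgvnqgvnqyignqqnq" (len 17), cursors c1@4 c2@8 c4@13 c3@16, authorship .1.112.22..344.33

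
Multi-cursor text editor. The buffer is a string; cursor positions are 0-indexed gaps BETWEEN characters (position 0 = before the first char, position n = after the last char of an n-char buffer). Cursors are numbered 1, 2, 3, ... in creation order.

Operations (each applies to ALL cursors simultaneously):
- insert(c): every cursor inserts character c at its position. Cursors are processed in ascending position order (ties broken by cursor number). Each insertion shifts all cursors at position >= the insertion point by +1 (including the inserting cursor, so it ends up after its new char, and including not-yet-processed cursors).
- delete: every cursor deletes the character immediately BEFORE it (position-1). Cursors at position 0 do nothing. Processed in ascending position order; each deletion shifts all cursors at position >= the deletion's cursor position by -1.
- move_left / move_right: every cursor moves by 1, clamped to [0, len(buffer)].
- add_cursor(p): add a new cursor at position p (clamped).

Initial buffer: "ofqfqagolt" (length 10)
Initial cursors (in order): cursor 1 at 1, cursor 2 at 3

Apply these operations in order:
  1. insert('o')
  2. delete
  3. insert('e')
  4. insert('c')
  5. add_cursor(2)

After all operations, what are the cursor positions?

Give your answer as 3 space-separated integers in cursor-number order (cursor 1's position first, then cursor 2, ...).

Answer: 3 7 2

Derivation:
After op 1 (insert('o')): buffer="oofqofqagolt" (len 12), cursors c1@2 c2@5, authorship .1..2.......
After op 2 (delete): buffer="ofqfqagolt" (len 10), cursors c1@1 c2@3, authorship ..........
After op 3 (insert('e')): buffer="oefqefqagolt" (len 12), cursors c1@2 c2@5, authorship .1..2.......
After op 4 (insert('c')): buffer="oecfqecfqagolt" (len 14), cursors c1@3 c2@7, authorship .11..22.......
After op 5 (add_cursor(2)): buffer="oecfqecfqagolt" (len 14), cursors c3@2 c1@3 c2@7, authorship .11..22.......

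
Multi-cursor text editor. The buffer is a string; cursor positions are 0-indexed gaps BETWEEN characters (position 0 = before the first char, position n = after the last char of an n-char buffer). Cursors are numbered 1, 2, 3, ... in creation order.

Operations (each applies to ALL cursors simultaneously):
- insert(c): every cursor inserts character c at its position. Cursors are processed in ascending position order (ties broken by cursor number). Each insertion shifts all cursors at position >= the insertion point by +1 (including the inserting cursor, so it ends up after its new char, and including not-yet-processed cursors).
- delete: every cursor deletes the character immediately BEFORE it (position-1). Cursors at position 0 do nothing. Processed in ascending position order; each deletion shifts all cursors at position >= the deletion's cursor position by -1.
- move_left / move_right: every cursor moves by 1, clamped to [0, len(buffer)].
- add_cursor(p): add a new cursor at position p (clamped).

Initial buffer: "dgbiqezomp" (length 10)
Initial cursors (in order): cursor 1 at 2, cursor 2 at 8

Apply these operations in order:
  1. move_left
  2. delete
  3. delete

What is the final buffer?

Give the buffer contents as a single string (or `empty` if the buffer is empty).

After op 1 (move_left): buffer="dgbiqezomp" (len 10), cursors c1@1 c2@7, authorship ..........
After op 2 (delete): buffer="gbiqeomp" (len 8), cursors c1@0 c2@5, authorship ........
After op 3 (delete): buffer="gbiqomp" (len 7), cursors c1@0 c2@4, authorship .......

Answer: gbiqomp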